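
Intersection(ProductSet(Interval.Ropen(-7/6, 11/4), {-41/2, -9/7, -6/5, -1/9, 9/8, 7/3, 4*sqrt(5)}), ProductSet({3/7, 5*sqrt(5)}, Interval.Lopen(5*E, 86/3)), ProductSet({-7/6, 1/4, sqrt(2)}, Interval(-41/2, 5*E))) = EmptySet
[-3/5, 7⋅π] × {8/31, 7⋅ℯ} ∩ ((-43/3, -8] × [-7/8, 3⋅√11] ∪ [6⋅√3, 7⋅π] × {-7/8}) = ∅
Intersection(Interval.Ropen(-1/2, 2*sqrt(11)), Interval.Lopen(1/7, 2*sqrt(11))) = Interval.open(1/7, 2*sqrt(11))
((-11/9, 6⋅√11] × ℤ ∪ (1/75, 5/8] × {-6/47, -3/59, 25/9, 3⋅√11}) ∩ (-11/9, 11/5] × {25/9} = (1/75, 5/8] × {25/9}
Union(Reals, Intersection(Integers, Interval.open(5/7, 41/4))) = Union(Range(1, 11, 1), Reals)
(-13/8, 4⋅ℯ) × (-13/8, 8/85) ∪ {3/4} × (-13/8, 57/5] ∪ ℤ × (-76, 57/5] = (ℤ × (-76, 57/5]) ∪ ({3/4} × (-13/8, 57/5]) ∪ ((-13/8, 4⋅ℯ) × (-13/8, 8/85))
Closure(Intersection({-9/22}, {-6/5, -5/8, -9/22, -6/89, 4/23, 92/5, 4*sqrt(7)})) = {-9/22}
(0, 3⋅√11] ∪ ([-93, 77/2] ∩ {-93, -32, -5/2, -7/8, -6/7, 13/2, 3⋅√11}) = {-93, -32, -5/2, -7/8, -6/7} ∪ (0, 3⋅√11]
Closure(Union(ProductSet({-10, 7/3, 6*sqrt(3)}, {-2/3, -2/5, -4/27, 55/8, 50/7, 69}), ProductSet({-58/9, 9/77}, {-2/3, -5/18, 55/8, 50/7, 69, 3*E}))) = Union(ProductSet({-58/9, 9/77}, {-2/3, -5/18, 55/8, 50/7, 69, 3*E}), ProductSet({-10, 7/3, 6*sqrt(3)}, {-2/3, -2/5, -4/27, 55/8, 50/7, 69}))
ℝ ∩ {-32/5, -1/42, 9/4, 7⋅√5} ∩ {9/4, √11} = {9/4}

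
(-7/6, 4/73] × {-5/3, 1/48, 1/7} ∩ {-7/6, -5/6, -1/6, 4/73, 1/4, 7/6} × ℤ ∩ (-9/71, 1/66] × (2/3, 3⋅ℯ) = ∅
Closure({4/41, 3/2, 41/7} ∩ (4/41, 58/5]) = {3/2, 41/7}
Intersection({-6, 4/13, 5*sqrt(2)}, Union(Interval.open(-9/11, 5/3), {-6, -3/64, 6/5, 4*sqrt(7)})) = {-6, 4/13}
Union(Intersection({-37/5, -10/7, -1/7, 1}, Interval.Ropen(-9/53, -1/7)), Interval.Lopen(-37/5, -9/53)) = Interval.Lopen(-37/5, -9/53)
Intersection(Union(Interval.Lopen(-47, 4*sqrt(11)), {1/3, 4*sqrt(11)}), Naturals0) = Range(0, 14, 1)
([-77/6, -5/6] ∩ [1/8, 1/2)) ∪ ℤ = ℤ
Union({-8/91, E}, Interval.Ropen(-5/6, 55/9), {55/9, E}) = Interval(-5/6, 55/9)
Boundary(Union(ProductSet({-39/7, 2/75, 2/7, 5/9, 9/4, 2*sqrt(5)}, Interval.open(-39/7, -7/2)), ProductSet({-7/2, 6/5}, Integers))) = Union(ProductSet({-7/2, 6/5}, Integers), ProductSet({-39/7, 2/75, 2/7, 5/9, 9/4, 2*sqrt(5)}, Interval(-39/7, -7/2)))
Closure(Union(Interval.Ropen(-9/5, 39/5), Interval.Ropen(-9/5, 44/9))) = Interval(-9/5, 39/5)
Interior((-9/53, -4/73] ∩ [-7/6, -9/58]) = (-9/53, -9/58)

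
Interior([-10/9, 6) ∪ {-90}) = (-10/9, 6)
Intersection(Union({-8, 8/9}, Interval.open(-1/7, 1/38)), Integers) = Union({-8}, Range(0, 1, 1))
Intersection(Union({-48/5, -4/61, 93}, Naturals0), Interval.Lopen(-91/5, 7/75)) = Union({-48/5, -4/61}, Range(0, 1, 1))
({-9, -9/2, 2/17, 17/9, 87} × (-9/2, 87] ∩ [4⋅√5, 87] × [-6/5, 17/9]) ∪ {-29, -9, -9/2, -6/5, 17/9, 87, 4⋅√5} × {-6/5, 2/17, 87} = ({87} × [-6/5, 17/9]) ∪ ({-29, -9, -9/2, -6/5, 17/9, 87, 4⋅√5} × {-6/5, 2/17, 87})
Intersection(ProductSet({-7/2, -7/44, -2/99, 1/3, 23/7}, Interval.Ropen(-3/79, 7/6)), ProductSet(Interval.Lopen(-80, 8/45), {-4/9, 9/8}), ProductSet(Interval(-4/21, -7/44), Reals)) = ProductSet({-7/44}, {9/8})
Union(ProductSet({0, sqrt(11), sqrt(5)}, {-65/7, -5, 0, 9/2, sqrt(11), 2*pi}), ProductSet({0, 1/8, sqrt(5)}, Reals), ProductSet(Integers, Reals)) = Union(ProductSet({0, sqrt(11), sqrt(5)}, {-65/7, -5, 0, 9/2, sqrt(11), 2*pi}), ProductSet(Union({1/8, sqrt(5)}, Integers), Reals))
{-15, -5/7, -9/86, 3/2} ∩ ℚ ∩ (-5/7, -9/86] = {-9/86}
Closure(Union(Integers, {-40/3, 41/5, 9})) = Union({-40/3, 41/5}, Integers)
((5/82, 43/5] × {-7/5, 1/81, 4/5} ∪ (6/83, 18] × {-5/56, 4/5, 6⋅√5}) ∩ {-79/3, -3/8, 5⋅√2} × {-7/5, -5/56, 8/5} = {5⋅√2} × {-7/5, -5/56}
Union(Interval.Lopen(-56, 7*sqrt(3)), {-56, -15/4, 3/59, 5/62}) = Interval(-56, 7*sqrt(3))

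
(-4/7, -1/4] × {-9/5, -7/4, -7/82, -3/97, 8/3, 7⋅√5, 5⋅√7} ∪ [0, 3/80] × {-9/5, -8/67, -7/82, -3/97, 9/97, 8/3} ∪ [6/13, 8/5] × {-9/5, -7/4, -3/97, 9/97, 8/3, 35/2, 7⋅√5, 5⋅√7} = ([0, 3/80] × {-9/5, -8/67, -7/82, -3/97, 9/97, 8/3}) ∪ ((-4/7, -1/4] × {-9/5, -7/4, -7/82, -3/97, 8/3, 7⋅√5, 5⋅√7}) ∪ ([6/13, 8/5] × {-9/5, -7/4, -3/97, 9/97, 8/3, 35/2, 7⋅√5, 5⋅√7})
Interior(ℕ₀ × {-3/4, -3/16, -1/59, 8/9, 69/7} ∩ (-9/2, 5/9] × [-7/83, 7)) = ∅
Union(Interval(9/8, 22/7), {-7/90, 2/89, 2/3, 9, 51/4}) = Union({-7/90, 2/89, 2/3, 9, 51/4}, Interval(9/8, 22/7))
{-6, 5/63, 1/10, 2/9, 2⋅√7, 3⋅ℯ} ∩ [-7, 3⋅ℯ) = {-6, 5/63, 1/10, 2/9, 2⋅√7}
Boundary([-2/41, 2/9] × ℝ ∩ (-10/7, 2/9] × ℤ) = [-2/41, 2/9] × ℤ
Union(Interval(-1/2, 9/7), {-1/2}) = Interval(-1/2, 9/7)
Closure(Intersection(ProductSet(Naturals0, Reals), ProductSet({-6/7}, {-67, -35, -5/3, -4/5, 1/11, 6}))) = EmptySet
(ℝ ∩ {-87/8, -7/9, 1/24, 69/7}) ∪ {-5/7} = {-87/8, -7/9, -5/7, 1/24, 69/7}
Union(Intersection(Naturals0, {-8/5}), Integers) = Integers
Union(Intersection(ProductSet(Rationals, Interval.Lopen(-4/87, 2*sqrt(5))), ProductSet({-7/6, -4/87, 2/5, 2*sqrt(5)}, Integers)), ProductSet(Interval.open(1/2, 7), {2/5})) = Union(ProductSet({-7/6, -4/87, 2/5}, Range(0, 5, 1)), ProductSet(Interval.open(1/2, 7), {2/5}))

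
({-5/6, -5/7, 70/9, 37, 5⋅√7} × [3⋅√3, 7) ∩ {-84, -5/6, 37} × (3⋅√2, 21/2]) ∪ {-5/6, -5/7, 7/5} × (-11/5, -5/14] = ({-5/6, -5/7, 7/5} × (-11/5, -5/14]) ∪ ({-5/6, 37} × [3⋅√3, 7))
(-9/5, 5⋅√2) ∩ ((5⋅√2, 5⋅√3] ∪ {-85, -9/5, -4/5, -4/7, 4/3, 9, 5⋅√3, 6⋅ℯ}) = {-4/5, -4/7, 4/3}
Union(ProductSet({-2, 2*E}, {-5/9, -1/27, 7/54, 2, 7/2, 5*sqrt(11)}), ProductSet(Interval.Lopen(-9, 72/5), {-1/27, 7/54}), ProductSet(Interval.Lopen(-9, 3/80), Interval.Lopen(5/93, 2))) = Union(ProductSet({-2, 2*E}, {-5/9, -1/27, 7/54, 2, 7/2, 5*sqrt(11)}), ProductSet(Interval.Lopen(-9, 3/80), Interval.Lopen(5/93, 2)), ProductSet(Interval.Lopen(-9, 72/5), {-1/27, 7/54}))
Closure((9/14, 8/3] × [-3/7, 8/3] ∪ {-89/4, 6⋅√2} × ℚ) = ({-89/4, 6⋅√2} × ℝ) ∪ ([9/14, 8/3] × [-3/7, 8/3])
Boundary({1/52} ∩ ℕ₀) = ∅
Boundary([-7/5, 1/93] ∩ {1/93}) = {1/93}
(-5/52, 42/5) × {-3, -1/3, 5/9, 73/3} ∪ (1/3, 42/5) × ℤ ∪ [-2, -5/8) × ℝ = ([-2, -5/8) × ℝ) ∪ ((1/3, 42/5) × ℤ) ∪ ((-5/52, 42/5) × {-3, -1/3, 5/9, 73/3})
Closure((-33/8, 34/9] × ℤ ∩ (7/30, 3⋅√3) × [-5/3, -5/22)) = [7/30, 34/9] × {-1}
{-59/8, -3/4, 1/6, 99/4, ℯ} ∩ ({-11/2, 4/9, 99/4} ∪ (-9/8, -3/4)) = {99/4}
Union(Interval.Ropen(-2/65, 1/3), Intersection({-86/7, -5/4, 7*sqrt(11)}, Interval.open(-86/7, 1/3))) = Union({-5/4}, Interval.Ropen(-2/65, 1/3))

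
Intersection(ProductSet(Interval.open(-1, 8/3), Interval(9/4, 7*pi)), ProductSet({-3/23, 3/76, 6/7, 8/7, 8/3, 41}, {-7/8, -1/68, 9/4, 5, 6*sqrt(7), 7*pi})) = ProductSet({-3/23, 3/76, 6/7, 8/7}, {9/4, 5, 6*sqrt(7), 7*pi})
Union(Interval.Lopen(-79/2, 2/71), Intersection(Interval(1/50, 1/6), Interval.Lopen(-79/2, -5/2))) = Interval.Lopen(-79/2, 2/71)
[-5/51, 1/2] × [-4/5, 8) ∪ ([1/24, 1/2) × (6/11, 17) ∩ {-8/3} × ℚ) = [-5/51, 1/2] × [-4/5, 8)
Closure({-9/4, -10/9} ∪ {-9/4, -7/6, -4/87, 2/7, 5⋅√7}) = {-9/4, -7/6, -10/9, -4/87, 2/7, 5⋅√7}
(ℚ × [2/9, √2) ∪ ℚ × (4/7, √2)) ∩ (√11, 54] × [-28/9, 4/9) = (ℚ ∩ (√11, 54]) × [2/9, 4/9)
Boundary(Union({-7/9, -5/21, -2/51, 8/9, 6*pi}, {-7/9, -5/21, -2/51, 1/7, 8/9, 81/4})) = {-7/9, -5/21, -2/51, 1/7, 8/9, 81/4, 6*pi}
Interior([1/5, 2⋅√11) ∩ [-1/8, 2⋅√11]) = (1/5, 2⋅√11)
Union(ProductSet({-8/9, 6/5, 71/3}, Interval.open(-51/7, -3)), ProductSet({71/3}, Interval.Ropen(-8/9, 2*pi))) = Union(ProductSet({71/3}, Interval.Ropen(-8/9, 2*pi)), ProductSet({-8/9, 6/5, 71/3}, Interval.open(-51/7, -3)))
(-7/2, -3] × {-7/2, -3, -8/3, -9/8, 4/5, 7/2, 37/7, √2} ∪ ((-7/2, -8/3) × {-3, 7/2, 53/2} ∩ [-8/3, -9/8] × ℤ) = (-7/2, -3] × {-7/2, -3, -8/3, -9/8, 4/5, 7/2, 37/7, √2}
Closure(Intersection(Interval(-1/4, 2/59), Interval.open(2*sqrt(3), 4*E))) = EmptySet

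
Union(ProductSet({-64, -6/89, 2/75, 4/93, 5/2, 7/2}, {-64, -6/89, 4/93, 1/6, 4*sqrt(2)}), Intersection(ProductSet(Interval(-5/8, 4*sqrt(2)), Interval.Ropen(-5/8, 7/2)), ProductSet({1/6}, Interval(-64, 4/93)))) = Union(ProductSet({1/6}, Interval(-5/8, 4/93)), ProductSet({-64, -6/89, 2/75, 4/93, 5/2, 7/2}, {-64, -6/89, 4/93, 1/6, 4*sqrt(2)}))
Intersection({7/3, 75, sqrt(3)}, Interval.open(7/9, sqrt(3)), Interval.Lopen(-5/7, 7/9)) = EmptySet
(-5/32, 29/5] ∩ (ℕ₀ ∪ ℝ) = (-5/32, 29/5]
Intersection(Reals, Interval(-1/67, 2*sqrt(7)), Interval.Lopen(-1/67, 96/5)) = Interval.Lopen(-1/67, 2*sqrt(7))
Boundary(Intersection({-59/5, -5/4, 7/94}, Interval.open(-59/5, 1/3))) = {-5/4, 7/94}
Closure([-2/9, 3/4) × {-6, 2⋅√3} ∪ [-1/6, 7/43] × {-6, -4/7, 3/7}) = ([-1/6, 7/43] × {-6, -4/7, 3/7}) ∪ ([-2/9, 3/4] × {-6, 2⋅√3})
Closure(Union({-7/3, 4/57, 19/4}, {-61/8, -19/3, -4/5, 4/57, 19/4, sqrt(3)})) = {-61/8, -19/3, -7/3, -4/5, 4/57, 19/4, sqrt(3)}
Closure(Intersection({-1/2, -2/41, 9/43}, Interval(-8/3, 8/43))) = {-1/2, -2/41}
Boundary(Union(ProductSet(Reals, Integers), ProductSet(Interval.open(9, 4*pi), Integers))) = ProductSet(Reals, Integers)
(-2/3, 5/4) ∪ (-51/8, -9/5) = (-51/8, -9/5) ∪ (-2/3, 5/4)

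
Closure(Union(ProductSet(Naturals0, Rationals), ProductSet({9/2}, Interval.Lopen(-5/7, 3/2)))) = Union(ProductSet({9/2}, Interval(-5/7, 3/2)), ProductSet(Naturals0, Reals))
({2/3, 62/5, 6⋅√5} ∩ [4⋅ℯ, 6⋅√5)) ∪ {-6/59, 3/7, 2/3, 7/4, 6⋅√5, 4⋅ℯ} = {-6/59, 3/7, 2/3, 7/4, 62/5, 6⋅√5, 4⋅ℯ}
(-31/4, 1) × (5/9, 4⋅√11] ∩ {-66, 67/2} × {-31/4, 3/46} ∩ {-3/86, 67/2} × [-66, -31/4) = ∅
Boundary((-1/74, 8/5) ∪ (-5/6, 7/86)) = {-5/6, 8/5}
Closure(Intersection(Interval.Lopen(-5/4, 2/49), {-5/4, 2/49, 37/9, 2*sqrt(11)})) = {2/49}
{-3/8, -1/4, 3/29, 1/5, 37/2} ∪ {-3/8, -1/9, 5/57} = {-3/8, -1/4, -1/9, 5/57, 3/29, 1/5, 37/2}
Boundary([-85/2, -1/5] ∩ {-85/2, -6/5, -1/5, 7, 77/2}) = {-85/2, -6/5, -1/5}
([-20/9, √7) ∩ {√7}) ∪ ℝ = ℝ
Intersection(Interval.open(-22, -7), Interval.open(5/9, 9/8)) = EmptySet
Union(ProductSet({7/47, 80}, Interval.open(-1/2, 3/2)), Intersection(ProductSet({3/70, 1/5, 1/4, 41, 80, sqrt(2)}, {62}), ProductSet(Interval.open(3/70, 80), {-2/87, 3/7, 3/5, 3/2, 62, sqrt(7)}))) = Union(ProductSet({7/47, 80}, Interval.open(-1/2, 3/2)), ProductSet({1/5, 1/4, 41, sqrt(2)}, {62}))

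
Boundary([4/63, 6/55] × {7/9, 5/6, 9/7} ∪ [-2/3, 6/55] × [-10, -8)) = ({-2/3, 6/55} × [-10, -8]) ∪ ([-2/3, 6/55] × {-10, -8}) ∪ ([4/63, 6/55] × {7/9, 5/6, 9/7})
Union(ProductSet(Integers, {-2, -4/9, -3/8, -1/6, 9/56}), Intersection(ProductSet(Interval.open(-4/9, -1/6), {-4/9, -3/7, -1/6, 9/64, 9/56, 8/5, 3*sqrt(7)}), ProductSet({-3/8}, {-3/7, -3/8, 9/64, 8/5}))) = Union(ProductSet({-3/8}, {-3/7, 9/64, 8/5}), ProductSet(Integers, {-2, -4/9, -3/8, -1/6, 9/56}))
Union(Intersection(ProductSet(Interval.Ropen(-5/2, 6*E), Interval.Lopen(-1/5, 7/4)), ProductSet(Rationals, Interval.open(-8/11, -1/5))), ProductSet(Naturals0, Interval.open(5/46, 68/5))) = ProductSet(Naturals0, Interval.open(5/46, 68/5))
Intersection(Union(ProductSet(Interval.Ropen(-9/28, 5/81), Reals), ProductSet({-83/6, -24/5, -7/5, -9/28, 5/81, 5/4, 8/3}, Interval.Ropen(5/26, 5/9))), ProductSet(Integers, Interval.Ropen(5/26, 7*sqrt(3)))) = ProductSet(Range(0, 1, 1), Interval.Ropen(5/26, 7*sqrt(3)))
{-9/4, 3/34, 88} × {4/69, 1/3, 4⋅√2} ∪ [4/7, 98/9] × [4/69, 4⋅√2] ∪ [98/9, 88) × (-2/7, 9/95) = ([98/9, 88) × (-2/7, 9/95)) ∪ ({-9/4, 3/34, 88} × {4/69, 1/3, 4⋅√2}) ∪ ([4/7, 98/9] × [4/69, 4⋅√2])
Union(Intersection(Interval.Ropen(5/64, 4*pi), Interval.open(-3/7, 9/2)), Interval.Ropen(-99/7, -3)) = Union(Interval.Ropen(-99/7, -3), Interval.Ropen(5/64, 9/2))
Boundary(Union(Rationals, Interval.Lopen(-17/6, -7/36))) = Union(Interval(-oo, -17/6), Interval(-7/36, oo))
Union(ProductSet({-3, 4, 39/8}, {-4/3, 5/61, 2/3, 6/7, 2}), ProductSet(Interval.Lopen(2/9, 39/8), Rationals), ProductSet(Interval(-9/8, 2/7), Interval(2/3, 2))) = Union(ProductSet({-3, 4, 39/8}, {-4/3, 5/61, 2/3, 6/7, 2}), ProductSet(Interval(-9/8, 2/7), Interval(2/3, 2)), ProductSet(Interval.Lopen(2/9, 39/8), Rationals))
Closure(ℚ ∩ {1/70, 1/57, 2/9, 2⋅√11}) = {1/70, 1/57, 2/9}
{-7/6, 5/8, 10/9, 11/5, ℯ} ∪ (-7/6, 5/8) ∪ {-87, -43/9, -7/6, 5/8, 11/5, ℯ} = {-87, -43/9, 10/9, 11/5, ℯ} ∪ [-7/6, 5/8]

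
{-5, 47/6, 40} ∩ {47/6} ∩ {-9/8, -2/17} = ∅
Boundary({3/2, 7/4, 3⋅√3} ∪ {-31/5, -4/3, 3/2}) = {-31/5, -4/3, 3/2, 7/4, 3⋅√3}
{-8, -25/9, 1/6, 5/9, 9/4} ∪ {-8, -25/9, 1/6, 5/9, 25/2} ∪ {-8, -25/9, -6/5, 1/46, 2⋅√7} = {-8, -25/9, -6/5, 1/46, 1/6, 5/9, 9/4, 25/2, 2⋅√7}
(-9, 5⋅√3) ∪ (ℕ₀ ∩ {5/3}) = (-9, 5⋅√3)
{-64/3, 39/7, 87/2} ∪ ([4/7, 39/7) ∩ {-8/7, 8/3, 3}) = {-64/3, 8/3, 3, 39/7, 87/2}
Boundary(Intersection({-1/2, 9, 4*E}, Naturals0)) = {9}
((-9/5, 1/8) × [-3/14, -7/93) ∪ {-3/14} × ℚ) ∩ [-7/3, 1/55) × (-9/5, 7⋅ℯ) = ((-9/5, 1/55) × [-3/14, -7/93)) ∪ ({-3/14} × (ℚ ∩ (-9/5, 7⋅ℯ)))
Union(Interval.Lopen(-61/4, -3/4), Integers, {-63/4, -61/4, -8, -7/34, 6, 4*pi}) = Union({-63/4, -7/34, 4*pi}, Integers, Interval(-61/4, -3/4))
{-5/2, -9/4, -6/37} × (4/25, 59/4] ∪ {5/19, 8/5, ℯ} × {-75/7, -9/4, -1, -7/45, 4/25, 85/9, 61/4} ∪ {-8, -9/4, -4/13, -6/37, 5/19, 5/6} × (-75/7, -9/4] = ({-5/2, -9/4, -6/37} × (4/25, 59/4]) ∪ ({5/19, 8/5, ℯ} × {-75/7, -9/4, -1, -7/45, 4/25, 85/9, 61/4}) ∪ ({-8, -9/4, -4/13, -6/37, 5/19, 5/6} × (-75/7, -9/4])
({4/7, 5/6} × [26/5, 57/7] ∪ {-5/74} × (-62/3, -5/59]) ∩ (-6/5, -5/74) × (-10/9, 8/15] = ∅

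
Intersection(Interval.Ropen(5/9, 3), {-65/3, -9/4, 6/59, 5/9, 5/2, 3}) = {5/9, 5/2}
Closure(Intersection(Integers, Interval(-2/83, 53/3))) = Range(0, 18, 1)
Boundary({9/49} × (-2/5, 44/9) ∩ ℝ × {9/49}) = {9/49} × {9/49}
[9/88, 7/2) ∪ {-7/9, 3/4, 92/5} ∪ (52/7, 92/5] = {-7/9} ∪ [9/88, 7/2) ∪ (52/7, 92/5]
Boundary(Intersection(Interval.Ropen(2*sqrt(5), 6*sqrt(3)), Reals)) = {6*sqrt(3), 2*sqrt(5)}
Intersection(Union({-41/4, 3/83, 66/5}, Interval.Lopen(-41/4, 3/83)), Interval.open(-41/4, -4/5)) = Interval.open(-41/4, -4/5)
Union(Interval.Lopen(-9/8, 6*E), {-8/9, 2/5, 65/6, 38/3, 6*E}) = Interval.Lopen(-9/8, 6*E)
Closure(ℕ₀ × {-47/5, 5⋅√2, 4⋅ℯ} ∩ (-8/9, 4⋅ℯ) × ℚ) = {0, 1, …, 10} × {-47/5}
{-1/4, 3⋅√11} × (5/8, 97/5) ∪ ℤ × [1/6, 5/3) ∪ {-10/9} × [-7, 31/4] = (ℤ × [1/6, 5/3)) ∪ ({-10/9} × [-7, 31/4]) ∪ ({-1/4, 3⋅√11} × (5/8, 97/5))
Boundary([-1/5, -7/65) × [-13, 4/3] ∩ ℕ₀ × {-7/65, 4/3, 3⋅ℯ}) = ∅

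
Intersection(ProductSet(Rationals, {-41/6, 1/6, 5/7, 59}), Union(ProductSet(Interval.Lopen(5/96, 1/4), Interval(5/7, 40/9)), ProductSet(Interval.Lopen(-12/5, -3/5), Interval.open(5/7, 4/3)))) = ProductSet(Intersection(Interval.Lopen(5/96, 1/4), Rationals), {5/7})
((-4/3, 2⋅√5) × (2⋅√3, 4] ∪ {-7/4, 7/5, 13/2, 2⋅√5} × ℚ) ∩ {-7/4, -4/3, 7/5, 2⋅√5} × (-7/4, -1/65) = {-7/4, 7/5, 2⋅√5} × (ℚ ∩ (-7/4, -1/65))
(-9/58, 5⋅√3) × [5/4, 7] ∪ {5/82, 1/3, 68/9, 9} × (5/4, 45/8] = ({5/82, 1/3, 68/9, 9} × (5/4, 45/8]) ∪ ((-9/58, 5⋅√3) × [5/4, 7])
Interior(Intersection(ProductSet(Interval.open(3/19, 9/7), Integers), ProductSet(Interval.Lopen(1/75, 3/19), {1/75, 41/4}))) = EmptySet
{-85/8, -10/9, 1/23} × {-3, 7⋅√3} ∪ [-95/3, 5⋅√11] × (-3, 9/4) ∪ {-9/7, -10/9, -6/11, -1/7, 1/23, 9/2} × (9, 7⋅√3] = ({-85/8, -10/9, 1/23} × {-3, 7⋅√3}) ∪ ([-95/3, 5⋅√11] × (-3, 9/4)) ∪ ({-9/7, -10/9, -6/11, -1/7, 1/23, 9/2} × (9, 7⋅√3])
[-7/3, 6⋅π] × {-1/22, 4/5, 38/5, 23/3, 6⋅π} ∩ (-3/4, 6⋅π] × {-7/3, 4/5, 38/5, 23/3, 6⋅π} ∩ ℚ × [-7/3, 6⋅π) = (ℚ ∩ (-3/4, 6⋅π]) × {4/5, 38/5, 23/3}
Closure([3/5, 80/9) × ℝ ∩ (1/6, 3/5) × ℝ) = ∅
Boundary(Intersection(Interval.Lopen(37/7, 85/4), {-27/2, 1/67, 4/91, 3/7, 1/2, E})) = EmptySet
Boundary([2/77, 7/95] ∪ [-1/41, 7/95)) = {-1/41, 7/95}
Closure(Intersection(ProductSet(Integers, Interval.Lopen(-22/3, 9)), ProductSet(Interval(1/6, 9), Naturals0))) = ProductSet(Range(1, 10, 1), Range(0, 10, 1))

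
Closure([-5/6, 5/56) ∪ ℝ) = (-∞, ∞)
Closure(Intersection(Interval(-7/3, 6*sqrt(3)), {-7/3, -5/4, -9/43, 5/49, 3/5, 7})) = {-7/3, -5/4, -9/43, 5/49, 3/5, 7}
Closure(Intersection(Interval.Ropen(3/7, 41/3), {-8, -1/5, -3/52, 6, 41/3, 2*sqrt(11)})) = {6, 2*sqrt(11)}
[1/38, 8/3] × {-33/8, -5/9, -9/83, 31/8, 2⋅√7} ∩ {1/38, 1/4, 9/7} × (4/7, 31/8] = {1/38, 1/4, 9/7} × {31/8}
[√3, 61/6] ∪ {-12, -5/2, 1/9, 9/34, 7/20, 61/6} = {-12, -5/2, 1/9, 9/34, 7/20} ∪ [√3, 61/6]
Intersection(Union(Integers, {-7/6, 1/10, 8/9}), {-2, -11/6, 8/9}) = {-2, 8/9}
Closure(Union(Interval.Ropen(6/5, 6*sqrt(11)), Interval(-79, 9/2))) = Interval(-79, 6*sqrt(11))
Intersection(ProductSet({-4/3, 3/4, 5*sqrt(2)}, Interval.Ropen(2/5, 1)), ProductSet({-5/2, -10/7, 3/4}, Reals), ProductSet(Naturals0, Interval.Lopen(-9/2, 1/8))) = EmptySet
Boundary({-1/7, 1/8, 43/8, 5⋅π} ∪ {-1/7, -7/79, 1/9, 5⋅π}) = {-1/7, -7/79, 1/9, 1/8, 43/8, 5⋅π}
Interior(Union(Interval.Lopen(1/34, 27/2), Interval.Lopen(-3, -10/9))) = Union(Interval.open(-3, -10/9), Interval.open(1/34, 27/2))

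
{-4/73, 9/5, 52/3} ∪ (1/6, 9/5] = {-4/73, 52/3} ∪ (1/6, 9/5]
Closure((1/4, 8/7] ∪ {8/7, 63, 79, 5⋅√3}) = [1/4, 8/7] ∪ {63, 79, 5⋅√3}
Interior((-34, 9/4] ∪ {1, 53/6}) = (-34, 9/4)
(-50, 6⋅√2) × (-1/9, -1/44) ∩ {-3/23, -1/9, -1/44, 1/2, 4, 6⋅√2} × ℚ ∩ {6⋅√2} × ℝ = ∅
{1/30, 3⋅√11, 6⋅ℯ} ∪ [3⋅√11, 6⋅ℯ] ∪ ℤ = ℤ ∪ {1/30} ∪ [3⋅√11, 6⋅ℯ]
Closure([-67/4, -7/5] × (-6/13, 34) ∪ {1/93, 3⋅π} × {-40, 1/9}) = ({1/93, 3⋅π} × {-40, 1/9}) ∪ ([-67/4, -7/5] × [-6/13, 34])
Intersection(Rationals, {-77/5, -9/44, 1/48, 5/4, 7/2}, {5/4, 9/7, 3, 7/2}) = {5/4, 7/2}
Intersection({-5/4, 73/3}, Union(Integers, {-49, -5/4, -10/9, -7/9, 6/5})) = {-5/4}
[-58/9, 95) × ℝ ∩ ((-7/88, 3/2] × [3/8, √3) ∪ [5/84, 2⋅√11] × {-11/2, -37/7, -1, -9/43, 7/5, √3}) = ((-7/88, 3/2] × [3/8, √3)) ∪ ([5/84, 2⋅√11] × {-11/2, -37/7, -1, -9/43, 7/5, √3})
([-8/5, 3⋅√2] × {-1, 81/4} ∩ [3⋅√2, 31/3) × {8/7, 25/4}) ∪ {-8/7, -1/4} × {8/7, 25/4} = {-8/7, -1/4} × {8/7, 25/4}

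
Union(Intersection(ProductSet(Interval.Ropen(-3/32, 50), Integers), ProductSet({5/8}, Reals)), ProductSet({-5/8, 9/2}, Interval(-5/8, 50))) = Union(ProductSet({5/8}, Integers), ProductSet({-5/8, 9/2}, Interval(-5/8, 50)))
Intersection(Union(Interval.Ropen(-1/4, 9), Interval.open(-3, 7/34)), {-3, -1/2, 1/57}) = {-1/2, 1/57}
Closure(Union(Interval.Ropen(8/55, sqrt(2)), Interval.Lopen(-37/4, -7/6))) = Union(Interval(-37/4, -7/6), Interval(8/55, sqrt(2)))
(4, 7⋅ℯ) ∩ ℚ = ℚ ∩ (4, 7⋅ℯ)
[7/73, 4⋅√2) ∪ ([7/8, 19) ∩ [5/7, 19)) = [7/73, 19)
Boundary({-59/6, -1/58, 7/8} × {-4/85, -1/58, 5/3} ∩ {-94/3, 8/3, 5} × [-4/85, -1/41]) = ∅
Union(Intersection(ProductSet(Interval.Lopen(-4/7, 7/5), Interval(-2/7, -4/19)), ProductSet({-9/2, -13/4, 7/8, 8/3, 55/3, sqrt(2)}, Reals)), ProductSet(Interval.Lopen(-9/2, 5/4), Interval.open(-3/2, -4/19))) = Union(ProductSet({7/8}, Interval(-2/7, -4/19)), ProductSet(Interval.Lopen(-9/2, 5/4), Interval.open(-3/2, -4/19)))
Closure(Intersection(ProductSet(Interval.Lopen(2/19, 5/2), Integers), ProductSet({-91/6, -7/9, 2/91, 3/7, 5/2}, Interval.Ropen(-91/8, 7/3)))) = ProductSet({3/7, 5/2}, Range(-11, 3, 1))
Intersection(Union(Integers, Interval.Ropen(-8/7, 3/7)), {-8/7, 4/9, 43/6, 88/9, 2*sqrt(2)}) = {-8/7}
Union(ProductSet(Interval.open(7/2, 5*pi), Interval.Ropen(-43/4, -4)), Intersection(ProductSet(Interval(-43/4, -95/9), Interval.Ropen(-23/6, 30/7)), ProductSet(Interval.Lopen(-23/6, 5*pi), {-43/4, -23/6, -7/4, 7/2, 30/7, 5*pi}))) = ProductSet(Interval.open(7/2, 5*pi), Interval.Ropen(-43/4, -4))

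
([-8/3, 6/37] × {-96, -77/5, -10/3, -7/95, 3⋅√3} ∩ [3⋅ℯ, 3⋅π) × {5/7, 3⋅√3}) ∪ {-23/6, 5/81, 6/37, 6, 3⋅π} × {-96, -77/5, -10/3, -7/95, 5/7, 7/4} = {-23/6, 5/81, 6/37, 6, 3⋅π} × {-96, -77/5, -10/3, -7/95, 5/7, 7/4}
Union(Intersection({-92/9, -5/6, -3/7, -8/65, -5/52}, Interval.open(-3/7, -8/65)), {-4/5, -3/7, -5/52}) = {-4/5, -3/7, -5/52}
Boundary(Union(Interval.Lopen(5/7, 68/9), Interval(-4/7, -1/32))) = {-4/7, -1/32, 5/7, 68/9}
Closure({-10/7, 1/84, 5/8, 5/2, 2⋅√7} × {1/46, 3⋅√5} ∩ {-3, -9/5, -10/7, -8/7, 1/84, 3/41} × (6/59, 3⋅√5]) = {-10/7, 1/84} × {3⋅√5}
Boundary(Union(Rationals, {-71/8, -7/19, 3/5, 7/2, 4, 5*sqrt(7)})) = Reals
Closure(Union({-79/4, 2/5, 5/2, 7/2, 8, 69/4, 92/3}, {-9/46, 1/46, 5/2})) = {-79/4, -9/46, 1/46, 2/5, 5/2, 7/2, 8, 69/4, 92/3}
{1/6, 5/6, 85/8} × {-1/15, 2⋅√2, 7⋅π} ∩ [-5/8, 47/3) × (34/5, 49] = {1/6, 5/6, 85/8} × {7⋅π}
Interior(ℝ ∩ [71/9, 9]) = (71/9, 9)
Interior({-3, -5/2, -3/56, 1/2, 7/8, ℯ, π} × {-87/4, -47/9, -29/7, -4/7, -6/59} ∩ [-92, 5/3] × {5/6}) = ∅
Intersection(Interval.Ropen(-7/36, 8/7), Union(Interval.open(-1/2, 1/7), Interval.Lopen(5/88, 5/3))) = Interval.Ropen(-7/36, 8/7)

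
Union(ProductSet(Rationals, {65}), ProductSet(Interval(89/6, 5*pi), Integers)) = Union(ProductSet(Interval(89/6, 5*pi), Integers), ProductSet(Rationals, {65}))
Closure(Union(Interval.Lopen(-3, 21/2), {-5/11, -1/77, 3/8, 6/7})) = Interval(-3, 21/2)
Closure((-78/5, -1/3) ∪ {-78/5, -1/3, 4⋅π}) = [-78/5, -1/3] ∪ {4⋅π}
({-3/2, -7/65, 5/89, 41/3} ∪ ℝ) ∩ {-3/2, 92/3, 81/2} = {-3/2, 92/3, 81/2}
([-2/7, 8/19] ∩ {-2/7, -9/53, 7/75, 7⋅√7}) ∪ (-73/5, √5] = (-73/5, √5]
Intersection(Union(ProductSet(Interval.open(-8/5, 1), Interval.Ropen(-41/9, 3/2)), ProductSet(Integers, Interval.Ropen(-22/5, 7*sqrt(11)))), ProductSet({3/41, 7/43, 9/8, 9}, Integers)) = Union(ProductSet({9}, Range(-4, 24, 1)), ProductSet({3/41, 7/43}, Range(-4, 2, 1)))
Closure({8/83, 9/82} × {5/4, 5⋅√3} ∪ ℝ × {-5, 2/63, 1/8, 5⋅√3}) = ({8/83, 9/82} × {5/4, 5⋅√3}) ∪ (ℝ × {-5, 2/63, 1/8, 5⋅√3})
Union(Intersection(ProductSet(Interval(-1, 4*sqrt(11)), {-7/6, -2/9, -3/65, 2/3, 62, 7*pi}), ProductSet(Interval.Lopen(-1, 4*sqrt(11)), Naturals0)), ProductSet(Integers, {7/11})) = Union(ProductSet(Integers, {7/11}), ProductSet(Interval.Lopen(-1, 4*sqrt(11)), {62}))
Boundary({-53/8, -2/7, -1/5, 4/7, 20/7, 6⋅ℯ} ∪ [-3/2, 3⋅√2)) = {-53/8, -3/2, 3⋅√2, 6⋅ℯ}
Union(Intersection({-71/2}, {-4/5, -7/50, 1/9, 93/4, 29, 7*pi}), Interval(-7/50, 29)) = Interval(-7/50, 29)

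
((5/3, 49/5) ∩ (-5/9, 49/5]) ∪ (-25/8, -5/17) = (-25/8, -5/17) ∪ (5/3, 49/5)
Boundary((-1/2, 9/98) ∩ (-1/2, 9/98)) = {-1/2, 9/98}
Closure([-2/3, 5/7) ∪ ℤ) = ℤ ∪ [-2/3, 5/7]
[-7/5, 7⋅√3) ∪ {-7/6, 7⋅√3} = [-7/5, 7⋅√3]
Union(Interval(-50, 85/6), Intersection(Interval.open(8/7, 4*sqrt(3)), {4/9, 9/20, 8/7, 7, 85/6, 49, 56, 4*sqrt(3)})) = Interval(-50, 85/6)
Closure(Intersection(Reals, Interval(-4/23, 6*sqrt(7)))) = Interval(-4/23, 6*sqrt(7))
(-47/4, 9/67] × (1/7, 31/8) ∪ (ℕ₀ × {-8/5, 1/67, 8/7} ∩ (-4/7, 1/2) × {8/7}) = (-47/4, 9/67] × (1/7, 31/8)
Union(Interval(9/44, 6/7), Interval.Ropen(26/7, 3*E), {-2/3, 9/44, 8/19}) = Union({-2/3}, Interval(9/44, 6/7), Interval.Ropen(26/7, 3*E))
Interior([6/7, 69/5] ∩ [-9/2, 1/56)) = ∅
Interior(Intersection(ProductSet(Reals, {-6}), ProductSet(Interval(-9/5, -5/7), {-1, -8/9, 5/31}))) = EmptySet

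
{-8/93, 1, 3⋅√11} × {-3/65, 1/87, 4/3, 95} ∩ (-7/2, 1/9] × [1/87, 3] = {-8/93} × {1/87, 4/3}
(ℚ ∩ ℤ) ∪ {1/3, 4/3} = ℤ ∪ {1/3, 4/3}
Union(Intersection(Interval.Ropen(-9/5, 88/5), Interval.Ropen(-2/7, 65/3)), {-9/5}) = Union({-9/5}, Interval.Ropen(-2/7, 88/5))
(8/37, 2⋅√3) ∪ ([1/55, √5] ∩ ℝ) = [1/55, 2⋅√3)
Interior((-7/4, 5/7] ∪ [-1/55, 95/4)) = (-7/4, 95/4)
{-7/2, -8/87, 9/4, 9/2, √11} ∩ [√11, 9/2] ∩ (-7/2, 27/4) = {9/2, √11}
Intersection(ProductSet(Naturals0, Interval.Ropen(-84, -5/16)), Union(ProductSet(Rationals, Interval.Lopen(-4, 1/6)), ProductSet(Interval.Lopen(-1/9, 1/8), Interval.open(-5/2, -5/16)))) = ProductSet(Naturals0, Interval.open(-4, -5/16))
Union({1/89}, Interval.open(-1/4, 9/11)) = Interval.open(-1/4, 9/11)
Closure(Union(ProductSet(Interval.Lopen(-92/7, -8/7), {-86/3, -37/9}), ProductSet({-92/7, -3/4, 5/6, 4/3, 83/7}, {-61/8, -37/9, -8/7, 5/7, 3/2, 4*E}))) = Union(ProductSet({-92/7, -3/4, 5/6, 4/3, 83/7}, {-61/8, -37/9, -8/7, 5/7, 3/2, 4*E}), ProductSet(Interval(-92/7, -8/7), {-86/3, -37/9}))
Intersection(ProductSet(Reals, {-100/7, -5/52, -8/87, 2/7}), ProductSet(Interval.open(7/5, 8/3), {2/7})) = ProductSet(Interval.open(7/5, 8/3), {2/7})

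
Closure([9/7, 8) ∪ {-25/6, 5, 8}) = {-25/6} ∪ [9/7, 8]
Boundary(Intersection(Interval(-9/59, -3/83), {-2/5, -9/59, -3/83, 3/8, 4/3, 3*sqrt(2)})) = {-9/59, -3/83}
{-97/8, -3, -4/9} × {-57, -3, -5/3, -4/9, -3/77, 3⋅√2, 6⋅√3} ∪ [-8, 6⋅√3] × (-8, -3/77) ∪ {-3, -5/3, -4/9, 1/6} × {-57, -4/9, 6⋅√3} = ({-3, -5/3, -4/9, 1/6} × {-57, -4/9, 6⋅√3}) ∪ ([-8, 6⋅√3] × (-8, -3/77)) ∪ ({-97/8, -3, -4/9} × {-57, -3, -5/3, -4/9, -3/77, 3⋅√2, 6⋅√3})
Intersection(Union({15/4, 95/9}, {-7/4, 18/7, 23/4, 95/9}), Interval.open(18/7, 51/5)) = {15/4, 23/4}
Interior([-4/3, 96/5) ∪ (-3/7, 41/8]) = (-4/3, 96/5)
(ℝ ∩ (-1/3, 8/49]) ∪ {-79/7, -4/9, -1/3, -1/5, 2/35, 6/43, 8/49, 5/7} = {-79/7, -4/9, 5/7} ∪ [-1/3, 8/49]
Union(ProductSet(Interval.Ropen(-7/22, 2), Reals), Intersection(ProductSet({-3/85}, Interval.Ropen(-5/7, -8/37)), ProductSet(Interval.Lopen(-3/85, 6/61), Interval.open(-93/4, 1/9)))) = ProductSet(Interval.Ropen(-7/22, 2), Reals)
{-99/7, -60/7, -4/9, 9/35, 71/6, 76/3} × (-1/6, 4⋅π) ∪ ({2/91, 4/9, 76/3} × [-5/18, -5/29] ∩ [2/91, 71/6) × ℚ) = ({2/91, 4/9} × (ℚ ∩ [-5/18, -5/29])) ∪ ({-99/7, -60/7, -4/9, 9/35, 71/6, 76/3} × (-1/6, 4⋅π))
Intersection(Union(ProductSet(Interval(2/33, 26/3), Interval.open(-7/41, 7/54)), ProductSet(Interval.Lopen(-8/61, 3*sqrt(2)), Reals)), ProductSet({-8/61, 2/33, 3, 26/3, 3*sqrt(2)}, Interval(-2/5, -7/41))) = ProductSet({2/33, 3, 3*sqrt(2)}, Interval(-2/5, -7/41))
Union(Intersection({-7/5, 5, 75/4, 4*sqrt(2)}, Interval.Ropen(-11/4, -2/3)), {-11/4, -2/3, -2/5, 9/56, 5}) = {-11/4, -7/5, -2/3, -2/5, 9/56, 5}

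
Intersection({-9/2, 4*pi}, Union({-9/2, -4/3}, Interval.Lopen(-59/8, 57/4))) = {-9/2, 4*pi}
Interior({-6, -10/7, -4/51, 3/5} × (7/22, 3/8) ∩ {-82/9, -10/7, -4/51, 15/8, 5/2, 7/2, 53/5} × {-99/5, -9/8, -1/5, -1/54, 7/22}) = ∅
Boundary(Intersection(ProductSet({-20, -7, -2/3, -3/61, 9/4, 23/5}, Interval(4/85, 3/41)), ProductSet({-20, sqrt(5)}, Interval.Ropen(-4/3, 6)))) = ProductSet({-20}, Interval(4/85, 3/41))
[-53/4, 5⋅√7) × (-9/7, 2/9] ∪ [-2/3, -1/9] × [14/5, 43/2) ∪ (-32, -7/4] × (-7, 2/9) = ((-32, -7/4] × (-7, 2/9)) ∪ ([-2/3, -1/9] × [14/5, 43/2)) ∪ ([-53/4, 5⋅√7) × (-9/7, 2/9])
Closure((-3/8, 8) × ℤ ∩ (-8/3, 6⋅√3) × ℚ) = [-3/8, 8] × ℤ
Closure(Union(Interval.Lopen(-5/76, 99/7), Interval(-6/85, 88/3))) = Interval(-6/85, 88/3)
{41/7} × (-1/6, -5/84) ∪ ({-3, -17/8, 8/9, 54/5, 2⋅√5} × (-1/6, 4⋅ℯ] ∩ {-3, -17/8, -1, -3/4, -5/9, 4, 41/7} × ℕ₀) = ({41/7} × (-1/6, -5/84)) ∪ ({-3, -17/8} × {0, 1, …, 10})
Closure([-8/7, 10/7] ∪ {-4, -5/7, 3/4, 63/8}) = {-4, 63/8} ∪ [-8/7, 10/7]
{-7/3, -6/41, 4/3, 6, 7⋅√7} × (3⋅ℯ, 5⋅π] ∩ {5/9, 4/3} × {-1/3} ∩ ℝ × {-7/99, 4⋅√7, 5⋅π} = ∅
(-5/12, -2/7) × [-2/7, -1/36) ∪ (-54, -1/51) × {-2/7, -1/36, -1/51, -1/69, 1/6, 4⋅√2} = ((-5/12, -2/7) × [-2/7, -1/36)) ∪ ((-54, -1/51) × {-2/7, -1/36, -1/51, -1/69, 1/6, 4⋅√2})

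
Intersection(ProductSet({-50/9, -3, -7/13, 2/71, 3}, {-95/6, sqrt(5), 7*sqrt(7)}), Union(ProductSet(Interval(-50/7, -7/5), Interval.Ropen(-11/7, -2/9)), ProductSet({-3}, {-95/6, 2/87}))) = ProductSet({-3}, {-95/6})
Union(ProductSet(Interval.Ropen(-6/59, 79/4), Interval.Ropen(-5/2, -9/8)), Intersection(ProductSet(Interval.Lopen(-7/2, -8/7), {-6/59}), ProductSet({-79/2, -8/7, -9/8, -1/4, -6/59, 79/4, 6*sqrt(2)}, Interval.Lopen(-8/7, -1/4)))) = ProductSet(Interval.Ropen(-6/59, 79/4), Interval.Ropen(-5/2, -9/8))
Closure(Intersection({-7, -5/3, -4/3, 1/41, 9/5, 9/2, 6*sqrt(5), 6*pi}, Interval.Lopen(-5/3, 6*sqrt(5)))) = {-4/3, 1/41, 9/5, 9/2, 6*sqrt(5)}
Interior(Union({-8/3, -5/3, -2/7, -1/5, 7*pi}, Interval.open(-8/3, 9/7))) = Interval.open(-8/3, 9/7)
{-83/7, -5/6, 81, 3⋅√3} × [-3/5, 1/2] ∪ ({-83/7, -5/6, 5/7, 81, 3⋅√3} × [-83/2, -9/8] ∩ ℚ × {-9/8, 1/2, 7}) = ({-83/7, -5/6, 5/7, 81} × {-9/8}) ∪ ({-83/7, -5/6, 81, 3⋅√3} × [-3/5, 1/2])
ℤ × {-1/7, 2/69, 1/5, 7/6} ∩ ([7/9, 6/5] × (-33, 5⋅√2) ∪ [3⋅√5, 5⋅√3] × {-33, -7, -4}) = {1} × {-1/7, 2/69, 1/5, 7/6}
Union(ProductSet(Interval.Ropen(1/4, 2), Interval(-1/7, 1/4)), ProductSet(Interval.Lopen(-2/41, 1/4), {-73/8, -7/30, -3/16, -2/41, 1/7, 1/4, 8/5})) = Union(ProductSet(Interval.Lopen(-2/41, 1/4), {-73/8, -7/30, -3/16, -2/41, 1/7, 1/4, 8/5}), ProductSet(Interval.Ropen(1/4, 2), Interval(-1/7, 1/4)))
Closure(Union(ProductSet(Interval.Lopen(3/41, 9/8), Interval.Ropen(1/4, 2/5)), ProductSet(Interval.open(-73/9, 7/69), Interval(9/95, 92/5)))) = Union(ProductSet({9/8}, Interval(1/4, 2/5)), ProductSet({-73/9, 7/69}, Union(Interval(9/95, 1/4), Interval(2/5, 92/5))), ProductSet(Interval(-73/9, 7/69), {9/95, 92/5}), ProductSet(Interval.Ropen(-73/9, 7/69), Interval(9/95, 92/5)), ProductSet(Interval.Lopen(3/41, 9/8), Interval.Ropen(1/4, 2/5)), ProductSet(Interval(7/69, 9/8), {1/4, 2/5}))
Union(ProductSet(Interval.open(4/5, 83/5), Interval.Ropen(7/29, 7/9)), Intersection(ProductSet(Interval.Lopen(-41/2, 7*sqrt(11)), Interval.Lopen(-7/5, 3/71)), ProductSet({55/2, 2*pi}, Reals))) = Union(ProductSet({2*pi}, Interval.Lopen(-7/5, 3/71)), ProductSet(Interval.open(4/5, 83/5), Interval.Ropen(7/29, 7/9)))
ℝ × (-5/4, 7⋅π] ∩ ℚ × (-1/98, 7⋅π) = ℚ × (-1/98, 7⋅π)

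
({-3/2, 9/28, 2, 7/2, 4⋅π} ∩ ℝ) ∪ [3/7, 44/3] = {-3/2, 9/28} ∪ [3/7, 44/3]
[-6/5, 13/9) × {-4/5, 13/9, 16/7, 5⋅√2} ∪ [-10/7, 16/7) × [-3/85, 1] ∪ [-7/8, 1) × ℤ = ([-7/8, 1) × ℤ) ∪ ([-10/7, 16/7) × [-3/85, 1]) ∪ ([-6/5, 13/9) × {-4/5, 13/9, 16/7, 5⋅√2})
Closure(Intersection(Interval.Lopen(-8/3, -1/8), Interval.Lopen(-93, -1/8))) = Interval(-8/3, -1/8)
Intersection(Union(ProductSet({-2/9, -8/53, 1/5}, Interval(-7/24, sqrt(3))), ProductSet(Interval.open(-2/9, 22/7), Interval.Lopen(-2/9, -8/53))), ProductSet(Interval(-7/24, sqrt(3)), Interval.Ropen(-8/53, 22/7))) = Union(ProductSet({-2/9, -8/53, 1/5}, Interval(-8/53, sqrt(3))), ProductSet(Interval.Lopen(-2/9, sqrt(3)), {-8/53}))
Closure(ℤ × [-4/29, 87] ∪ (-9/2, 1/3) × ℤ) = (ℤ × [-4/29, 87]) ∪ ([-9/2, 1/3] × ℤ)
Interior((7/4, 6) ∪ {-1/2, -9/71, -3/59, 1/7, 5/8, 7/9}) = (7/4, 6)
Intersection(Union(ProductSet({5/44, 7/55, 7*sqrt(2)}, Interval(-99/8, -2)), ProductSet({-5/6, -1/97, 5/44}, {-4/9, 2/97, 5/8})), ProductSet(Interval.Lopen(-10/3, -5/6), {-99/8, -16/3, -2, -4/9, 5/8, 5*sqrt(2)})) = ProductSet({-5/6}, {-4/9, 5/8})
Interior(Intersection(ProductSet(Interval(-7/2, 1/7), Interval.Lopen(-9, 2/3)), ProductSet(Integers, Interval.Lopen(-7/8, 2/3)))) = EmptySet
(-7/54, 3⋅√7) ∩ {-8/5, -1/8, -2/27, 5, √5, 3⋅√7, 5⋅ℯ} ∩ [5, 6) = {5}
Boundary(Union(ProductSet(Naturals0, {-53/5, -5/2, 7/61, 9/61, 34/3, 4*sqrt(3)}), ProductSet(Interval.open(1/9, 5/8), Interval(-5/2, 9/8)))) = Union(ProductSet(Complement(Naturals0, Interval.open(1/9, 5/8)), {-53/5, -5/2, 7/61, 9/61, 34/3, 4*sqrt(3)}), ProductSet({1/9, 5/8}, Interval(-5/2, 9/8)), ProductSet(Interval(1/9, 5/8), {-5/2, 9/8}), ProductSet(Naturals0, {-53/5, -5/2, 34/3, 4*sqrt(3)}))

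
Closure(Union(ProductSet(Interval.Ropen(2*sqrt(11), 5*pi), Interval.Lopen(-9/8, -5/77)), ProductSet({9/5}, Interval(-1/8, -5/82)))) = Union(ProductSet({9/5}, Interval(-1/8, -5/82)), ProductSet({2*sqrt(11), 5*pi}, Interval(-9/8, -5/77)), ProductSet(Interval(2*sqrt(11), 5*pi), {-9/8, -5/77}), ProductSet(Interval.Ropen(2*sqrt(11), 5*pi), Interval.Lopen(-9/8, -5/77)))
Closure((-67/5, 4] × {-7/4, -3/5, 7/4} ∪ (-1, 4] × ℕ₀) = ([-1, 4] × ℕ₀) ∪ ([-67/5, 4] × {-7/4, -3/5, 7/4})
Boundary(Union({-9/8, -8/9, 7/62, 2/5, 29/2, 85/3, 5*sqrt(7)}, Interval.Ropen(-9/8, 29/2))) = {-9/8, 29/2, 85/3}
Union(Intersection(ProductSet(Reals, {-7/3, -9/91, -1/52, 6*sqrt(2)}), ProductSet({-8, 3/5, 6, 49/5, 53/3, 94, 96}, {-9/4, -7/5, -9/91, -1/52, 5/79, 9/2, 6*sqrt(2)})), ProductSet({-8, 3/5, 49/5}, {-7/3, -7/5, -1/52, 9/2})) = Union(ProductSet({-8, 3/5, 49/5}, {-7/3, -7/5, -1/52, 9/2}), ProductSet({-8, 3/5, 6, 49/5, 53/3, 94, 96}, {-9/91, -1/52, 6*sqrt(2)}))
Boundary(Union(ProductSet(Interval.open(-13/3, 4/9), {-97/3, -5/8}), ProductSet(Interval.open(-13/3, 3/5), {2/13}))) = Union(ProductSet(Interval(-13/3, 4/9), {-97/3, -5/8}), ProductSet(Interval(-13/3, 3/5), {2/13}))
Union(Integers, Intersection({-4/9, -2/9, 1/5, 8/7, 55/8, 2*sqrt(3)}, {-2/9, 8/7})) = Union({-2/9, 8/7}, Integers)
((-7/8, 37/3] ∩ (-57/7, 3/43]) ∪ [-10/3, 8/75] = [-10/3, 8/75]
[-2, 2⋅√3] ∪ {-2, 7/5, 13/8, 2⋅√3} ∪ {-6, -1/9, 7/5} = {-6} ∪ [-2, 2⋅√3]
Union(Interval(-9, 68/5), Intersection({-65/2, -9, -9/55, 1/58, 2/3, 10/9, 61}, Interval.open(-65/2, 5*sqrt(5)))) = Interval(-9, 68/5)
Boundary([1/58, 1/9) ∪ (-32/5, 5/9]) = {-32/5, 5/9}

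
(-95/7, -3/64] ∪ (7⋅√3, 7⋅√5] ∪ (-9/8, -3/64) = (-95/7, -3/64] ∪ (7⋅√3, 7⋅√5]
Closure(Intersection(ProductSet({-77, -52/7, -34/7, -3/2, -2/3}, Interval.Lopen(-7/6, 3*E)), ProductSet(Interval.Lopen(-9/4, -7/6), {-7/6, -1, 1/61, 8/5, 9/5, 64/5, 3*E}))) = ProductSet({-3/2}, {-1, 1/61, 8/5, 9/5, 3*E})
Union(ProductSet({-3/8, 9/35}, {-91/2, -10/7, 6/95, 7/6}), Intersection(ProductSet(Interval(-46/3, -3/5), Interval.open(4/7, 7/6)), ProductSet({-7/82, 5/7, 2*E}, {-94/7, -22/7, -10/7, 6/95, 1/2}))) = ProductSet({-3/8, 9/35}, {-91/2, -10/7, 6/95, 7/6})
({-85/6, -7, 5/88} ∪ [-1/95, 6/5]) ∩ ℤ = {-7} ∪ {0, 1}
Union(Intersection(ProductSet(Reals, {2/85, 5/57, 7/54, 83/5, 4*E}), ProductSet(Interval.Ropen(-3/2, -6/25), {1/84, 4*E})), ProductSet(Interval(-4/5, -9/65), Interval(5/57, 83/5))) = Union(ProductSet(Interval.Ropen(-3/2, -6/25), {4*E}), ProductSet(Interval(-4/5, -9/65), Interval(5/57, 83/5)))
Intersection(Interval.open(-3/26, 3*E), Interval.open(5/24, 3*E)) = Interval.open(5/24, 3*E)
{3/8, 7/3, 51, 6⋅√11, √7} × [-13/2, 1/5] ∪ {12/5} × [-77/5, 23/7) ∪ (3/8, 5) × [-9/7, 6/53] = ({12/5} × [-77/5, 23/7)) ∪ ((3/8, 5) × [-9/7, 6/53]) ∪ ({3/8, 7/3, 51, 6⋅√11, √7} × [-13/2, 1/5])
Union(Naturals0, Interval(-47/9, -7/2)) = Union(Interval(-47/9, -7/2), Naturals0)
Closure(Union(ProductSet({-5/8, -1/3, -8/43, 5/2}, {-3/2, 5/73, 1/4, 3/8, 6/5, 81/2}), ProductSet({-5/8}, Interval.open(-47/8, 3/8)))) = Union(ProductSet({-5/8}, Interval(-47/8, 3/8)), ProductSet({-5/8, -1/3, -8/43, 5/2}, {-3/2, 5/73, 1/4, 3/8, 6/5, 81/2}))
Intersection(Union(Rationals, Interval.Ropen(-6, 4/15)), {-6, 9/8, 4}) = {-6, 9/8, 4}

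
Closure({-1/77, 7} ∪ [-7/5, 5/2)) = [-7/5, 5/2] ∪ {7}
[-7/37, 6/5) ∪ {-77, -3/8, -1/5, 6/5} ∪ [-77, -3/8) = [-77, -3/8] ∪ {-1/5} ∪ [-7/37, 6/5]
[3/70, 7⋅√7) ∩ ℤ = {1, 2, …, 18}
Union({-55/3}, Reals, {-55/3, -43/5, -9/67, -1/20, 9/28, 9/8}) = Reals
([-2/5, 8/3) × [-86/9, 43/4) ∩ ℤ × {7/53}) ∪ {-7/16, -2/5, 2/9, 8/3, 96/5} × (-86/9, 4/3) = ({0, 1, 2} × {7/53}) ∪ ({-7/16, -2/5, 2/9, 8/3, 96/5} × (-86/9, 4/3))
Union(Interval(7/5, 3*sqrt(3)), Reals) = Interval(-oo, oo)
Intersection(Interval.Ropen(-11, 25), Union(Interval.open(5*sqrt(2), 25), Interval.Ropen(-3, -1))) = Union(Interval.Ropen(-3, -1), Interval.open(5*sqrt(2), 25))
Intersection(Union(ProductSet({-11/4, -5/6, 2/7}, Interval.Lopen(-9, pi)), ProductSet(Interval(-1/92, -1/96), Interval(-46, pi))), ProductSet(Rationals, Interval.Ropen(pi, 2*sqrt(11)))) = ProductSet(Union({-11/4, -5/6, 2/7}, Intersection(Interval(-1/92, -1/96), Rationals)), {pi})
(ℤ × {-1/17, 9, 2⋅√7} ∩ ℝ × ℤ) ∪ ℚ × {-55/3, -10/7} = (ℤ × {9}) ∪ (ℚ × {-55/3, -10/7})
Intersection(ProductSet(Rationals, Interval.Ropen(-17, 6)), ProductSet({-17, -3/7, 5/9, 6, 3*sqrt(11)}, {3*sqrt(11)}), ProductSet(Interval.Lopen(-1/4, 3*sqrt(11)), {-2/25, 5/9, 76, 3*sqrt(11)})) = EmptySet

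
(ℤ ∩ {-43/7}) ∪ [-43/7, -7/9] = [-43/7, -7/9]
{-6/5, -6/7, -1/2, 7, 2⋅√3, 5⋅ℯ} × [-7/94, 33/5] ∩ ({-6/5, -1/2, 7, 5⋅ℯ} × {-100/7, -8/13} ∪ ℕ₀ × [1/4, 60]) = {7} × [1/4, 33/5]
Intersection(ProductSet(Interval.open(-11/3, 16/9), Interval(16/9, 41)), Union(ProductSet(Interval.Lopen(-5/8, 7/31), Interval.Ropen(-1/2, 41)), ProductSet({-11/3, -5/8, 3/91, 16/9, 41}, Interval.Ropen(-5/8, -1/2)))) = ProductSet(Interval.Lopen(-5/8, 7/31), Interval.Ropen(16/9, 41))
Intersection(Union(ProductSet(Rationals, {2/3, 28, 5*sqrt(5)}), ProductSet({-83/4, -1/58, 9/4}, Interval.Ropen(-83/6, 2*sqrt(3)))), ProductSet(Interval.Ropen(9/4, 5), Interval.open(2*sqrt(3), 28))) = ProductSet(Intersection(Interval.Ropen(9/4, 5), Rationals), {5*sqrt(5)})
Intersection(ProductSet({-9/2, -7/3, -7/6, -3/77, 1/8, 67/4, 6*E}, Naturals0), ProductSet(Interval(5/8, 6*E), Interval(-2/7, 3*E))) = ProductSet({6*E}, Range(0, 9, 1))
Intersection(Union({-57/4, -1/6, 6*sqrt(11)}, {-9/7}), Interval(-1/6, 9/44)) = {-1/6}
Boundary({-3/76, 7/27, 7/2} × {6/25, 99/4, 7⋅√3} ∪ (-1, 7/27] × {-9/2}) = ([-1, 7/27] × {-9/2}) ∪ ({-3/76, 7/27, 7/2} × {6/25, 99/4, 7⋅√3})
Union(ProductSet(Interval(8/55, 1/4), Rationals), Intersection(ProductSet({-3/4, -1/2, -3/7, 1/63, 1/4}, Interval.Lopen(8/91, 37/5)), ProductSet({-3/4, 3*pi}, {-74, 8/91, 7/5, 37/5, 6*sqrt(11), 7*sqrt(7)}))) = Union(ProductSet({-3/4}, {7/5, 37/5}), ProductSet(Interval(8/55, 1/4), Rationals))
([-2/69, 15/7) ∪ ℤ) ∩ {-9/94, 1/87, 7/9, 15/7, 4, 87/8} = {1/87, 7/9, 4}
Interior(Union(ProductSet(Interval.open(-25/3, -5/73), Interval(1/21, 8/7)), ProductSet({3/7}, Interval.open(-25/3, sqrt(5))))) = ProductSet(Interval.open(-25/3, -5/73), Interval.open(1/21, 8/7))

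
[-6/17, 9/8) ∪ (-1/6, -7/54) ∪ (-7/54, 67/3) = [-6/17, 67/3)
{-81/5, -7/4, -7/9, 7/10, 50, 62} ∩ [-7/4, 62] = {-7/4, -7/9, 7/10, 50, 62}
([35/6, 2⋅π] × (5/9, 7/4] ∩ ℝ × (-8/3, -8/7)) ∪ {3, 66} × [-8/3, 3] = {3, 66} × [-8/3, 3]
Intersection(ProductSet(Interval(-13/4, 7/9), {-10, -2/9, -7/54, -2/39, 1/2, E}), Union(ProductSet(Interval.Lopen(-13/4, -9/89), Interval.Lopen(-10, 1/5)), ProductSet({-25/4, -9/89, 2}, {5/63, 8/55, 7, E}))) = Union(ProductSet({-9/89}, {E}), ProductSet(Interval.Lopen(-13/4, -9/89), {-2/9, -7/54, -2/39}))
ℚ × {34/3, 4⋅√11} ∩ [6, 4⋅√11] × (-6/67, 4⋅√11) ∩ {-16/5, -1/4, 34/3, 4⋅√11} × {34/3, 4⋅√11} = {34/3} × {34/3}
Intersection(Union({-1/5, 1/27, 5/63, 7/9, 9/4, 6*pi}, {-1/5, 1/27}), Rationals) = {-1/5, 1/27, 5/63, 7/9, 9/4}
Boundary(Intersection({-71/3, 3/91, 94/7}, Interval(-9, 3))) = {3/91}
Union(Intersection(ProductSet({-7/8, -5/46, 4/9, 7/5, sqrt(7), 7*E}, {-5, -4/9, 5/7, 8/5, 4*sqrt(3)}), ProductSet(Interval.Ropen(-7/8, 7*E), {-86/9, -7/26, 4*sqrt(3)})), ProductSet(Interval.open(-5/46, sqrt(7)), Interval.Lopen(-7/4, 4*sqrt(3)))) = Union(ProductSet({-7/8, -5/46, 4/9, 7/5, sqrt(7)}, {4*sqrt(3)}), ProductSet(Interval.open(-5/46, sqrt(7)), Interval.Lopen(-7/4, 4*sqrt(3))))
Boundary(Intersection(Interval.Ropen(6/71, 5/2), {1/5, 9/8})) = {1/5, 9/8}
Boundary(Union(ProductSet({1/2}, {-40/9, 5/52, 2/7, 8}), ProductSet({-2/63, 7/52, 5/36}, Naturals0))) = Union(ProductSet({1/2}, {-40/9, 5/52, 2/7, 8}), ProductSet({-2/63, 7/52, 5/36}, Naturals0))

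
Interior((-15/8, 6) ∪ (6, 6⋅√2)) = (-15/8, 6) ∪ (6, 6⋅√2)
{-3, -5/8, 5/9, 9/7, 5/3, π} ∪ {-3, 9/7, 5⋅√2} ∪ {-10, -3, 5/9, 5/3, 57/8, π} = {-10, -3, -5/8, 5/9, 9/7, 5/3, 57/8, 5⋅√2, π}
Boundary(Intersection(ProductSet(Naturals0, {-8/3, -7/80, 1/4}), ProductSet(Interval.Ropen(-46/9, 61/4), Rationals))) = ProductSet(Range(0, 16, 1), {-8/3, -7/80, 1/4})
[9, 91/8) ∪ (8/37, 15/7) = (8/37, 15/7) ∪ [9, 91/8)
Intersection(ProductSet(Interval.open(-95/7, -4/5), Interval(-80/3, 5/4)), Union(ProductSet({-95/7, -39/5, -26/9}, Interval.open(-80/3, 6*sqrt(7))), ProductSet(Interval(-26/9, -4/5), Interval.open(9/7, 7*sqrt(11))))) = ProductSet({-39/5, -26/9}, Interval.Lopen(-80/3, 5/4))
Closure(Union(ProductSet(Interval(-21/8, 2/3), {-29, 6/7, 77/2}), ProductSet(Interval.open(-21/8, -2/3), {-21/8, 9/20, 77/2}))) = Union(ProductSet(Interval(-21/8, -2/3), {-21/8, 9/20, 77/2}), ProductSet(Interval(-21/8, 2/3), {-29, 6/7, 77/2}))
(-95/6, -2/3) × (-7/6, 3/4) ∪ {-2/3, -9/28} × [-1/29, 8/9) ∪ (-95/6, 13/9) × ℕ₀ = ((-95/6, 13/9) × ℕ₀) ∪ ({-2/3, -9/28} × [-1/29, 8/9)) ∪ ((-95/6, -2/3) × (-7/6, 3/4))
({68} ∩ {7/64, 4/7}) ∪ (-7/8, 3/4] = (-7/8, 3/4]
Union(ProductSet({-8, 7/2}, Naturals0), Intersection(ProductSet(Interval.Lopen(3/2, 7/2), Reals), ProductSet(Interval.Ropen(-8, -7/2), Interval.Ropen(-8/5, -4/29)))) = ProductSet({-8, 7/2}, Naturals0)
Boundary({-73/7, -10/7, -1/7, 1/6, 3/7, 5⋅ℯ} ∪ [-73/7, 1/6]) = {-73/7, 1/6, 3/7, 5⋅ℯ}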